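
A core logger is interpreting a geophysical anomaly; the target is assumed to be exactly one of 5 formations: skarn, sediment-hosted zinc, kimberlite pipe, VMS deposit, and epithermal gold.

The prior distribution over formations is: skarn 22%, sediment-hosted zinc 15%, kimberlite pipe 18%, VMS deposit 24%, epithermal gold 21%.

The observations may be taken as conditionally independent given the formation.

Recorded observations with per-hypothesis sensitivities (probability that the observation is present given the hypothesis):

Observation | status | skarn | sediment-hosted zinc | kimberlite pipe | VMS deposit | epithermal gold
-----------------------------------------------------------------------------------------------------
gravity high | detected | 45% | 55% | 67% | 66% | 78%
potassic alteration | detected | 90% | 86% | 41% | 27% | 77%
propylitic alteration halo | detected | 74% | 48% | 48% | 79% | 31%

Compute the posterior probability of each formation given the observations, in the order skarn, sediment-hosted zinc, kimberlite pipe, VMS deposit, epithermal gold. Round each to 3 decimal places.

By Bayes' rule with conditional independence, the unnormalized weight for each hypothesis is prior × ∏ likelihoods:
  skarn: 0.22 × 0.45 × 0.90 × 0.74 = 0.065934
  sediment-hosted zinc: 0.15 × 0.55 × 0.86 × 0.48 = 0.034056
  kimberlite pipe: 0.18 × 0.67 × 0.41 × 0.48 = 0.023734
  VMS deposit: 0.24 × 0.66 × 0.27 × 0.79 = 0.033787
  epithermal gold: 0.21 × 0.78 × 0.77 × 0.31 = 0.039099
The unnormalized weights sum to 0.19661.
P(skarn | evidence) = 0.065934 / 0.19661 ≈ 0.335
P(sediment-hosted zinc | evidence) = 0.034056 / 0.19661 ≈ 0.173
P(kimberlite pipe | evidence) = 0.023734 / 0.19661 ≈ 0.121
P(VMS deposit | evidence) = 0.033787 / 0.19661 ≈ 0.172
P(epithermal gold | evidence) = 0.039099 / 0.19661 ≈ 0.199

0.335, 0.173, 0.121, 0.172, 0.199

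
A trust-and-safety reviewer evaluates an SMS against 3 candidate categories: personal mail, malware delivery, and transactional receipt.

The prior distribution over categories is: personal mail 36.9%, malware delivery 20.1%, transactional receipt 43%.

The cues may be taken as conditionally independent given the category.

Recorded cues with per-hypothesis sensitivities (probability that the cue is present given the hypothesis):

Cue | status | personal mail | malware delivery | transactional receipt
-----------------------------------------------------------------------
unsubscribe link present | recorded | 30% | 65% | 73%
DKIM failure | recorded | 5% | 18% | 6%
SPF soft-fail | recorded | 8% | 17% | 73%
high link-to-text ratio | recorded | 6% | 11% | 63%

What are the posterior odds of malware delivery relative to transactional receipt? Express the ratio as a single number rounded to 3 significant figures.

0.0508

The normalizing constant cancels in an odds ratio, so compute prior × likelihood for the two hypotheses only:
  malware delivery: 0.201 × 0.65 × 0.18 × 0.17 × 0.11 = 0.00043977
  transactional receipt: 0.430 × 0.73 × 0.06 × 0.73 × 0.63 = 0.0086618
Posterior odds = 0.00043977 / 0.0086618 ≈ 0.0508.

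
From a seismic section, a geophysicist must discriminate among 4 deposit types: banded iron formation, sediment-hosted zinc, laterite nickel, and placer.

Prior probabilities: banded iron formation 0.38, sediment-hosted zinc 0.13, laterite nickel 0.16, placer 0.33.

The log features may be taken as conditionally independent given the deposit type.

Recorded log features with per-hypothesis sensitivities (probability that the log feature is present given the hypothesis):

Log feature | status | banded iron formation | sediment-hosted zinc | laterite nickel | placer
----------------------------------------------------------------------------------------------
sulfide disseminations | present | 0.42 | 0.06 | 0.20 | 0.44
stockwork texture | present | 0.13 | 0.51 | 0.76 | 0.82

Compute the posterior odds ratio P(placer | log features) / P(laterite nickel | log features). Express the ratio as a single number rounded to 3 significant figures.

The normalizing constant cancels in an odds ratio, so compute prior × likelihood for the two hypotheses only:
  placer: 0.33 × 0.44 × 0.82 = 0.11906
  laterite nickel: 0.16 × 0.20 × 0.76 = 0.02432
Posterior odds = 0.11906 / 0.02432 ≈ 4.90.

4.90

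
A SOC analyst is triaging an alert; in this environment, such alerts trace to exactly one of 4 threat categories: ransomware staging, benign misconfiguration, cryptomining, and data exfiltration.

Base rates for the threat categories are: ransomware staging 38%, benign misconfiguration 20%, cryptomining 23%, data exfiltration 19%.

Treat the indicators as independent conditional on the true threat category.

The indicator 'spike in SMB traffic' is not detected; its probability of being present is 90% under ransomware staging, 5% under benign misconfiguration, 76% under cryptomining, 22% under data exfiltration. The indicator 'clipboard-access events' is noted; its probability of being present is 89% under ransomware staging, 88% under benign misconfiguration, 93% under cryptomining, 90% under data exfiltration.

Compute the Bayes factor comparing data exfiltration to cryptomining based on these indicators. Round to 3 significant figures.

3.15

The Bayes factor is the ratio of the joint likelihoods of the indicator pattern under the two hypotheses (using 1 − P(present | H) for each absent indicator).
  data exfiltration: (1 − 0.22) × 0.90 = 0.702
  cryptomining: (1 − 0.76) × 0.93 = 0.2232
Bayes factor = 0.702 / 0.2232 ≈ 3.15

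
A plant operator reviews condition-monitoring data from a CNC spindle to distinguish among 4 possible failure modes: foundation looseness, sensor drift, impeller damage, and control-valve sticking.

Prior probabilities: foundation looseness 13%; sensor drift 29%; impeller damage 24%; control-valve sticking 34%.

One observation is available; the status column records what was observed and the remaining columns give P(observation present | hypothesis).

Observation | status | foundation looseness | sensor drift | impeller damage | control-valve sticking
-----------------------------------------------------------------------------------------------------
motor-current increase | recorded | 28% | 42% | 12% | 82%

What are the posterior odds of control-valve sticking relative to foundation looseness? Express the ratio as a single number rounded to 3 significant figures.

7.66

Unnormalized posterior weight (prior times the observation likelihood) for each of the two hypotheses:
  control-valve sticking: 0.34 × 0.82 = 0.2788
  foundation looseness: 0.13 × 0.28 = 0.0364
Odds(control-valve sticking : foundation looseness) = 0.2788 / 0.0364 ≈ 7.66.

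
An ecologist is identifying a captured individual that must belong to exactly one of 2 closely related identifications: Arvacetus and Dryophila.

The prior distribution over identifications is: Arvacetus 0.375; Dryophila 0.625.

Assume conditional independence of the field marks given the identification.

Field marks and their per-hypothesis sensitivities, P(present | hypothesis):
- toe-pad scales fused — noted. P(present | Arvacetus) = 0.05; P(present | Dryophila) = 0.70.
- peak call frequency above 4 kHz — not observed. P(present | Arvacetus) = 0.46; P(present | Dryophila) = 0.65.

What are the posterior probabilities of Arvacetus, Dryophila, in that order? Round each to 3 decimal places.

For each hypothesis, the unnormalized posterior weight is prior × product of the field mark likelihoods (using 1 − P(present | H) for each absent field mark):
  Arvacetus: 0.375 × 0.05 × (1 − 0.46) = 0.010125
  Dryophila: 0.625 × 0.70 × (1 − 0.65) = 0.15312
Marginal likelihood of the evidence = 0.16325.
P(Arvacetus | evidence) = 0.010125 / 0.16325 ≈ 0.062
P(Dryophila | evidence) = 0.15312 / 0.16325 ≈ 0.938

0.062, 0.938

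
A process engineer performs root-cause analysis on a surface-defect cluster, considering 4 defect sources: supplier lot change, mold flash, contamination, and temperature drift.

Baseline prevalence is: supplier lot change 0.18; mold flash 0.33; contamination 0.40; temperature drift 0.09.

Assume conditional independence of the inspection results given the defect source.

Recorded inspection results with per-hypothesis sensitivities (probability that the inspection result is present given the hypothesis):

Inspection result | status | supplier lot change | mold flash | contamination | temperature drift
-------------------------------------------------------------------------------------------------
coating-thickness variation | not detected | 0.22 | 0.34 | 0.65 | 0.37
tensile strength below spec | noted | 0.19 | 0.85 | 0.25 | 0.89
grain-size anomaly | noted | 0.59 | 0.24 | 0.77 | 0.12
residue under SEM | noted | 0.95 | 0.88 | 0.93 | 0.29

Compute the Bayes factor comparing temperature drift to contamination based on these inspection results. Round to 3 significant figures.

Joint likelihood of the inspection result pattern under each hypothesis (using 1 − P(present | H) for each absent inspection result):
  temperature drift: (1 − 0.37) × 0.89 × 0.12 × 0.29 = 0.019512
  contamination: (1 − 0.65) × 0.25 × 0.77 × 0.93 = 0.062659
Bayes factor = 0.019512 / 0.062659 ≈ 0.311

0.311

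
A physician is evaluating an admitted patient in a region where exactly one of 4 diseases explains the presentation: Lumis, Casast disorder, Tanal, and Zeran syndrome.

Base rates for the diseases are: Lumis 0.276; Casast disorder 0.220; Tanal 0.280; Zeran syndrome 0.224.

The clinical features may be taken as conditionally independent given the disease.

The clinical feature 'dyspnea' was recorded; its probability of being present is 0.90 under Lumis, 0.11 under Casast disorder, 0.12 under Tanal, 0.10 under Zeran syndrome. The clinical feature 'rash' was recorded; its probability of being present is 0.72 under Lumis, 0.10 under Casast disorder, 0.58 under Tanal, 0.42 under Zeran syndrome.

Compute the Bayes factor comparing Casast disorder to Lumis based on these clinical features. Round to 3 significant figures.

Joint likelihood of the clinical feature pattern under each hypothesis:
  Casast disorder: 0.11 × 0.10 = 0.011
  Lumis: 0.90 × 0.72 = 0.648
Bayes factor = 0.011 / 0.648 ≈ 0.0170

0.0170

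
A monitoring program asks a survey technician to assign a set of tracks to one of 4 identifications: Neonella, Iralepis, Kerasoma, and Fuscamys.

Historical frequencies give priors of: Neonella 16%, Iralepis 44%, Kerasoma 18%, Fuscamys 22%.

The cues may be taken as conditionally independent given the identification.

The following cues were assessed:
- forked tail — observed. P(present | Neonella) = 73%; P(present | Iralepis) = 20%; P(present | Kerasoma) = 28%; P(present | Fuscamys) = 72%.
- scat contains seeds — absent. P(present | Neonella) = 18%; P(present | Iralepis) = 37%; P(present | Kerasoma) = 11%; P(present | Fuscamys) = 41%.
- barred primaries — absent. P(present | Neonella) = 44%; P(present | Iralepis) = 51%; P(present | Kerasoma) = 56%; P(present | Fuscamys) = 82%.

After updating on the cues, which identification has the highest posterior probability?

For each hypothesis, the unnormalized posterior weight is prior × product of the cue likelihoods (using 1 − P(present | H) for each absent cue):
  Neonella: 0.16 × 0.73 × (1 − 0.18) × (1 − 0.44) = 0.053635
  Iralepis: 0.44 × 0.20 × (1 − 0.37) × (1 − 0.51) = 0.027166
  Kerasoma: 0.18 × 0.28 × (1 − 0.11) × (1 − 0.56) = 0.019737
  Fuscamys: 0.22 × 0.72 × (1 − 0.41) × (1 − 0.82) = 0.016822
Normalizing constant Z = 0.053635 + 0.027166 + 0.019737 + 0.016822 = 0.11736.
P(Neonella | evidence) ≈ 0.053635 / 0.11736 ≈ 0.457
P(Iralepis | evidence) ≈ 0.027166 / 0.11736 ≈ 0.231
P(Kerasoma | evidence) ≈ 0.019737 / 0.11736 ≈ 0.168
P(Fuscamys | evidence) ≈ 0.016822 / 0.11736 ≈ 0.143
The largest is 0.457, so Neonella is most probable.

Neonella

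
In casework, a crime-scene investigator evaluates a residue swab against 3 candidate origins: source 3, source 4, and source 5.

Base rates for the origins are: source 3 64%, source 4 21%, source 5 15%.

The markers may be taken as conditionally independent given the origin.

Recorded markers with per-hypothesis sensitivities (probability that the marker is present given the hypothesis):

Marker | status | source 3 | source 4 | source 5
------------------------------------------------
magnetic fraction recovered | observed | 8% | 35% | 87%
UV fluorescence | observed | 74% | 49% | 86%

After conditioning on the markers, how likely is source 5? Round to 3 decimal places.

0.603

Multiply each prior by the joint likelihood of the marker pattern:
  source 3: 0.64 × 0.08 × 0.74 = 0.037888
  source 4: 0.21 × 0.35 × 0.49 = 0.036015
  source 5: 0.15 × 0.87 × 0.86 = 0.11223
Normalizing constant Z = 0.037888 + 0.036015 + 0.11223 = 0.18613.
P(source 5 | evidence) = 0.11223 / 0.18613 ≈ 0.603.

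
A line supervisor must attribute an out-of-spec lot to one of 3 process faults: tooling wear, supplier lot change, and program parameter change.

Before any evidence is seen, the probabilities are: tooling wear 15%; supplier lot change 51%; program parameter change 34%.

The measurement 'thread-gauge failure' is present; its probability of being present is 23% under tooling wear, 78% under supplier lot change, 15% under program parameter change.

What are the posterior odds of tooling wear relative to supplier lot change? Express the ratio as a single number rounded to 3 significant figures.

Unnormalized posterior weight (prior times the measurement likelihood) for each of the two hypotheses:
  tooling wear: 0.15 × 0.23 = 0.0345
  supplier lot change: 0.51 × 0.78 = 0.3978
Odds(tooling wear : supplier lot change) = 0.0345 / 0.3978 ≈ 0.0867.

0.0867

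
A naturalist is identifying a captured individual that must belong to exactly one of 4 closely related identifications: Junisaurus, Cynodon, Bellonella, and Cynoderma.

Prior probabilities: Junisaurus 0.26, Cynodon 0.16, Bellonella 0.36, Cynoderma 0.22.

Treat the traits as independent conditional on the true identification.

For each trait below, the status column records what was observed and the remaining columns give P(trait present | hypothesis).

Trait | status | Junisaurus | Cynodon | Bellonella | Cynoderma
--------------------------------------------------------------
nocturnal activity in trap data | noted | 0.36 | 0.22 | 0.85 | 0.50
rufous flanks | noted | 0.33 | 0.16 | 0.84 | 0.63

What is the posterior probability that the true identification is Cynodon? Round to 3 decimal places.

0.016

By Bayes' rule with conditional independence, the unnormalized weight for each hypothesis is prior × ∏ likelihoods:
  Junisaurus: 0.26 × 0.36 × 0.33 = 0.030888
  Cynodon: 0.16 × 0.22 × 0.16 = 0.005632
  Bellonella: 0.36 × 0.85 × 0.84 = 0.25704
  Cynoderma: 0.22 × 0.50 × 0.63 = 0.0693
Normalizing constant Z = 0.030888 + 0.005632 + 0.25704 + 0.0693 = 0.36286.
P(Cynodon | evidence) = 0.005632 / 0.36286 ≈ 0.016.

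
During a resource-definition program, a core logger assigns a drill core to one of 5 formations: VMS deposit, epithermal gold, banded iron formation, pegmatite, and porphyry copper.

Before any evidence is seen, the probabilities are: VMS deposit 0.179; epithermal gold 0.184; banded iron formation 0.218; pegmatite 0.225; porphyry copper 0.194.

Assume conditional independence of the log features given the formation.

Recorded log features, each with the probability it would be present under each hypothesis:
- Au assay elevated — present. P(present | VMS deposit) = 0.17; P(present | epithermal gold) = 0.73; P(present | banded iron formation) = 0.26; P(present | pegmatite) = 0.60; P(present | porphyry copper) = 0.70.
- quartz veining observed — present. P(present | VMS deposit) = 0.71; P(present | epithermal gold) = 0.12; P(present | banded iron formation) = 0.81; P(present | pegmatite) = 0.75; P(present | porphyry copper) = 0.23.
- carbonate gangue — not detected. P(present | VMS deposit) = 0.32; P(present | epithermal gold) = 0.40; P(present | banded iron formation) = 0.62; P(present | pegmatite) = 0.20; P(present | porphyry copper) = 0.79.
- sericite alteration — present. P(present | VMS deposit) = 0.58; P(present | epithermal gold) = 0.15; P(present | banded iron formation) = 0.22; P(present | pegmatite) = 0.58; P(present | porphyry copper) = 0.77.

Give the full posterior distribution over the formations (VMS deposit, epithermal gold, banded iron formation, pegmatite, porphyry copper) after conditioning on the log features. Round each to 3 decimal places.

By Bayes' rule with conditional independence, the unnormalized weight for each hypothesis is prior × ∏ likelihoods (using 1 − P(present | H) for each absent log feature):
  VMS deposit: 0.179 × 0.17 × 0.71 × (1 − 0.32) × 0.58 = 0.0085211
  epithermal gold: 0.184 × 0.73 × 0.12 × (1 − 0.40) × 0.15 = 0.0014507
  banded iron formation: 0.218 × 0.26 × 0.81 × (1 − 0.62) × 0.22 = 0.0038381
  pegmatite: 0.225 × 0.60 × 0.75 × (1 − 0.20) × 0.58 = 0.04698
  porphyry copper: 0.194 × 0.70 × 0.23 × (1 − 0.79) × 0.77 = 0.0050505
The unnormalized weights sum to 0.06584.
P(VMS deposit | evidence) = 0.0085211 / 0.06584 ≈ 0.129
P(epithermal gold | evidence) = 0.0014507 / 0.06584 ≈ 0.022
P(banded iron formation | evidence) = 0.0038381 / 0.06584 ≈ 0.058
P(pegmatite | evidence) = 0.04698 / 0.06584 ≈ 0.714
P(porphyry copper | evidence) = 0.0050505 / 0.06584 ≈ 0.077

0.129, 0.022, 0.058, 0.714, 0.077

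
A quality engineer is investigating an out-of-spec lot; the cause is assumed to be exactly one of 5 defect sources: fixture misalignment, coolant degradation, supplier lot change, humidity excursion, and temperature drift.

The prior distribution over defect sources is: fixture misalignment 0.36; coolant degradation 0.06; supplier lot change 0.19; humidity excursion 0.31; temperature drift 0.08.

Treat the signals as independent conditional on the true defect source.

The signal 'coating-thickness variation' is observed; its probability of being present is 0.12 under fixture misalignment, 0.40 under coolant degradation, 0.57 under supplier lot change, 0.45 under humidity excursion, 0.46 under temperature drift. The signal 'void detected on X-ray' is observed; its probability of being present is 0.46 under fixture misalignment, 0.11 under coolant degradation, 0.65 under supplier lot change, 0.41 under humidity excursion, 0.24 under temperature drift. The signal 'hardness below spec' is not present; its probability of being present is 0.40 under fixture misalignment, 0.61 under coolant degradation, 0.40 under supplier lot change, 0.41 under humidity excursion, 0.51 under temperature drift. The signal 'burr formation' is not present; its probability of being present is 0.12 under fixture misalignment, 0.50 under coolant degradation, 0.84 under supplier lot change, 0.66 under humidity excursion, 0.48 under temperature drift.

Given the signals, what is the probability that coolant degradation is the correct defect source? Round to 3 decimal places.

Multiply each prior by the joint likelihood of the signal pattern (using 1 − P(present | H) for each absent signal):
  fixture misalignment: 0.36 × 0.12 × 0.46 × (1 − 0.40) × (1 − 0.12) = 0.010492
  coolant degradation: 0.06 × 0.40 × 0.11 × (1 − 0.61) × (1 − 0.50) = 0.0005148
  supplier lot change: 0.19 × 0.57 × 0.65 × (1 − 0.40) × (1 − 0.84) = 0.0067579
  humidity excursion: 0.31 × 0.45 × 0.41 × (1 − 0.41) × (1 − 0.66) = 0.011473
  temperature drift: 0.08 × 0.46 × 0.24 × (1 − 0.51) × (1 − 0.48) = 0.0022504
The unnormalized weights sum to 0.031489.
P(coolant degradation | evidence) = 0.0005148 / 0.031489 ≈ 0.016.

0.016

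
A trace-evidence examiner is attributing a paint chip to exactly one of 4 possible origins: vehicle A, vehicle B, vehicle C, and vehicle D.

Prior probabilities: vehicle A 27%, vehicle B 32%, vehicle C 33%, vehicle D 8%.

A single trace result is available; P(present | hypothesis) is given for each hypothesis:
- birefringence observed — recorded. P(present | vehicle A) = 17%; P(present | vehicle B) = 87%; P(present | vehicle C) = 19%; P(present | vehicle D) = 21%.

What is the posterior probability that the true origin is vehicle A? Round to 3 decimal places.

0.114

By Bayes' rule, the unnormalized weight for each hypothesis is prior × likelihood:
  vehicle A: 0.27 × 0.17 = 0.0459
  vehicle B: 0.32 × 0.87 = 0.2784
  vehicle C: 0.33 × 0.19 = 0.0627
  vehicle D: 0.08 × 0.21 = 0.0168
Normalizing constant Z = 0.0459 + 0.2784 + 0.0627 + 0.0168 = 0.4038.
P(vehicle A | evidence) = 0.0459 / 0.4038 ≈ 0.114.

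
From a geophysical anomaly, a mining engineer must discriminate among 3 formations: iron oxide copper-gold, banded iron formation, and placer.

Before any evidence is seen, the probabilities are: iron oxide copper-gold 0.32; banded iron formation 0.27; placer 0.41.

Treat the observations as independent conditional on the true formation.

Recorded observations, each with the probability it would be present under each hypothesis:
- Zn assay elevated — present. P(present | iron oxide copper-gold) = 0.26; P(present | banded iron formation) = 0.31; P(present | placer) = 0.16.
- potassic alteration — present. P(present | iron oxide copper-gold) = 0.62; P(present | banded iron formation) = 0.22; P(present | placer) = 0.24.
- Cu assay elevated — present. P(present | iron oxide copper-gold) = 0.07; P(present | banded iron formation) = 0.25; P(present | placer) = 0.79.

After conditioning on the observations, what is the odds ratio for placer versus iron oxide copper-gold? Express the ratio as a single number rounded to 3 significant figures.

3.44

Posterior odds equal prior odds times the likelihood ratio; only the two competing hypotheses matter.
  placer: 0.41 × 0.16 × 0.24 × 0.79 = 0.012438
  iron oxide copper-gold: 0.32 × 0.26 × 0.62 × 0.07 = 0.0036109
Odds(placer : iron oxide copper-gold) = 0.012438 / 0.0036109 ≈ 3.44.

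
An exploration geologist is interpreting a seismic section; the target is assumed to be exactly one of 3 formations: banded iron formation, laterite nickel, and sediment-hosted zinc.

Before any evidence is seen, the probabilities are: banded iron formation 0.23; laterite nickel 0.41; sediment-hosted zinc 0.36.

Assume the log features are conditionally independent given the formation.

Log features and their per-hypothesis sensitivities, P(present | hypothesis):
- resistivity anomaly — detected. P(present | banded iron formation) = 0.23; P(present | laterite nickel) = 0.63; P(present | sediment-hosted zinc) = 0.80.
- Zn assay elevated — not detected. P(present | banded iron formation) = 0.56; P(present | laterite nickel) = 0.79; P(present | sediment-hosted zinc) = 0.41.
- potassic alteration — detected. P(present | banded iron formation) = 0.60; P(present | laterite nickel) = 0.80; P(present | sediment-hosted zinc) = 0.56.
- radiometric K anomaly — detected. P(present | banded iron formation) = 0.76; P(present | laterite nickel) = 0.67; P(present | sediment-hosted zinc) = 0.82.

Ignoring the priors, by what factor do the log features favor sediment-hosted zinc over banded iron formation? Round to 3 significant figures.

4.70

The Bayes factor is the ratio of the joint likelihoods of the log feature pattern under the two hypotheses (using 1 − P(present | H) for each absent log feature).
  sediment-hosted zinc: 0.80 × (1 − 0.41) × 0.56 × 0.82 = 0.21674
  banded iron formation: 0.23 × (1 − 0.56) × 0.60 × 0.76 = 0.046147
Bayes factor = 0.21674 / 0.046147 ≈ 4.70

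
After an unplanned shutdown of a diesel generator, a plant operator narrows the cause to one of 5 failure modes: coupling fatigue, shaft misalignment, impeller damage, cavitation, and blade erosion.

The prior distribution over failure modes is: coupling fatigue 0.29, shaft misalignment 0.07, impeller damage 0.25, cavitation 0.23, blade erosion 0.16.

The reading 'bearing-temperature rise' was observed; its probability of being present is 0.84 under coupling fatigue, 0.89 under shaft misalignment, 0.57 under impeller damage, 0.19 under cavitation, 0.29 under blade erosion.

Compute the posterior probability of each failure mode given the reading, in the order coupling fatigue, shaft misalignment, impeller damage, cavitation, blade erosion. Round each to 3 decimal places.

For each hypothesis, the unnormalized posterior weight is prior × likelihood:
  coupling fatigue: 0.29 × 0.84 = 0.2436
  shaft misalignment: 0.07 × 0.89 = 0.0623
  impeller damage: 0.25 × 0.57 = 0.1425
  cavitation: 0.23 × 0.19 = 0.0437
  blade erosion: 0.16 × 0.29 = 0.0464
The unnormalized weights sum to 0.5385.
P(coupling fatigue | evidence) = 0.2436 / 0.5385 ≈ 0.452
P(shaft misalignment | evidence) = 0.0623 / 0.5385 ≈ 0.116
P(impeller damage | evidence) = 0.1425 / 0.5385 ≈ 0.265
P(cavitation | evidence) = 0.0437 / 0.5385 ≈ 0.081
P(blade erosion | evidence) = 0.0464 / 0.5385 ≈ 0.086

0.452, 0.116, 0.265, 0.081, 0.086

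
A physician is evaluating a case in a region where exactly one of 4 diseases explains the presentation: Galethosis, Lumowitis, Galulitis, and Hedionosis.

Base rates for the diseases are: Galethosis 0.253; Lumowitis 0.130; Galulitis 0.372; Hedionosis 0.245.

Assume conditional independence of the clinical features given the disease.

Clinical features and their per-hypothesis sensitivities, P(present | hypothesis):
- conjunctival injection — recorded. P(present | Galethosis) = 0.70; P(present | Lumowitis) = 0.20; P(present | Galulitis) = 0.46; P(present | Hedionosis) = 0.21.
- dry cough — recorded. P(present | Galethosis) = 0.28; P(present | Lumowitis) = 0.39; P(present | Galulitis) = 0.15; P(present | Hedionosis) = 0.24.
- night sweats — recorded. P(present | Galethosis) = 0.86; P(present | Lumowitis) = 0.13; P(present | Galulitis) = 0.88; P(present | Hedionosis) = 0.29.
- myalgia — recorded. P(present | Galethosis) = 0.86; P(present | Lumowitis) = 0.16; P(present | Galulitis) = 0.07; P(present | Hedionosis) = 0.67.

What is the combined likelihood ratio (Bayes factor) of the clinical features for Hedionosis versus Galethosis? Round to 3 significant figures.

0.0676

Take the product of per-clinical feature likelihoods under each hypothesis, then divide.
  Hedionosis: 0.21 × 0.24 × 0.29 × 0.67 = 0.0097927
  Galethosis: 0.70 × 0.28 × 0.86 × 0.86 = 0.14496
Bayes factor = 0.0097927 / 0.14496 ≈ 0.0676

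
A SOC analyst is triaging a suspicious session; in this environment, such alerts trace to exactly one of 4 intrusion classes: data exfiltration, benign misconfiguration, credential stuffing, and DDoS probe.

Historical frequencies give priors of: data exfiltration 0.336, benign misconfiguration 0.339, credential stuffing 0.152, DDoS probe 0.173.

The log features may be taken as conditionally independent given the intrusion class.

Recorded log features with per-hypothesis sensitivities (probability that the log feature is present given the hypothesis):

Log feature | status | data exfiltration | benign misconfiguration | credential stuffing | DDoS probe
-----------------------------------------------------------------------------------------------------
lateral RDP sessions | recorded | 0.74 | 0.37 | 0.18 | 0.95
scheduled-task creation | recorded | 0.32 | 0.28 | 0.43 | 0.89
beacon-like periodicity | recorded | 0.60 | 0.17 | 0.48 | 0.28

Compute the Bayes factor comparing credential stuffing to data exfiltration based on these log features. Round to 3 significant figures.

Take the product of per-log feature likelihoods under each hypothesis, then divide.
  credential stuffing: 0.18 × 0.43 × 0.48 = 0.037152
  data exfiltration: 0.74 × 0.32 × 0.60 = 0.14208
Bayes factor = 0.037152 / 0.14208 ≈ 0.261

0.261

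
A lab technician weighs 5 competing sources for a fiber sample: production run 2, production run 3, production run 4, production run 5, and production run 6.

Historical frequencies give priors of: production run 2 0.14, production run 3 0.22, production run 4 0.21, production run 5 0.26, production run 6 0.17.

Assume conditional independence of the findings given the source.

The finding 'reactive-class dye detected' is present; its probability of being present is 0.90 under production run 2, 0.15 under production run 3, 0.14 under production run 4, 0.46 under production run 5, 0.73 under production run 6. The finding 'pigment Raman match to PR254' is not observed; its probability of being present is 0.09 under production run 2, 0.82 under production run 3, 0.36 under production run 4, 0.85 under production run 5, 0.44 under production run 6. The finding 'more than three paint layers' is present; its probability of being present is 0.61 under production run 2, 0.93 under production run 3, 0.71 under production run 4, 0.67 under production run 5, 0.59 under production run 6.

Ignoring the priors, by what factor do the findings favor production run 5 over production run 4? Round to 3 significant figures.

Joint likelihood of the evidence pattern under each hypothesis (using 1 − P(present | H) for each absent finding):
  production run 5: 0.46 × (1 − 0.85) × 0.67 = 0.04623
  production run 4: 0.14 × (1 − 0.36) × 0.71 = 0.063616
Bayes factor = 0.04623 / 0.063616 ≈ 0.727

0.727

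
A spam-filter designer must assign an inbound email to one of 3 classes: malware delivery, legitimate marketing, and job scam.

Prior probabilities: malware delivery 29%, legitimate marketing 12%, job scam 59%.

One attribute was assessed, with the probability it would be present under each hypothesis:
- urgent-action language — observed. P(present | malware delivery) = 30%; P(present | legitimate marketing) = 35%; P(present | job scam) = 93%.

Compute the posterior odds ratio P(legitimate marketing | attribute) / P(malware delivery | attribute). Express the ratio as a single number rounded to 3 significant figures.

The normalizing constant cancels in an odds ratio, so compute prior × likelihood for the two hypotheses only:
  legitimate marketing: 0.12 × 0.35 = 0.042
  malware delivery: 0.29 × 0.30 = 0.087
Odds(legitimate marketing : malware delivery) = 0.042 / 0.087 ≈ 0.483.

0.483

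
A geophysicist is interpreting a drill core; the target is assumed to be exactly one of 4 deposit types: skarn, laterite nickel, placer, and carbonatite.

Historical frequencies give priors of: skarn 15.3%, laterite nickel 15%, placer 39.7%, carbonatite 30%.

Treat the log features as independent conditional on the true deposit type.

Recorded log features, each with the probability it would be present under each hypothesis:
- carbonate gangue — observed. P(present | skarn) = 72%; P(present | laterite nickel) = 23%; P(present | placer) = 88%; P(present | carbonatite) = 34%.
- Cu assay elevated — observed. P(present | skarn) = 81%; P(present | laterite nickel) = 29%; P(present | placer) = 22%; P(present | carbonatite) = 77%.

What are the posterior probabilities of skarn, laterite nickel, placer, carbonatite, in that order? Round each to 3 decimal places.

0.350, 0.039, 0.302, 0.308

Multiply each prior by the joint likelihood of the log feature pattern:
  skarn: 0.153 × 0.72 × 0.81 = 0.08923
  laterite nickel: 0.150 × 0.23 × 0.29 = 0.010005
  placer: 0.397 × 0.88 × 0.22 = 0.076859
  carbonatite: 0.300 × 0.34 × 0.77 = 0.07854
The unnormalized weights sum to 0.25463.
P(skarn | evidence) = 0.08923 / 0.25463 ≈ 0.350
P(laterite nickel | evidence) = 0.010005 / 0.25463 ≈ 0.039
P(placer | evidence) = 0.076859 / 0.25463 ≈ 0.302
P(carbonatite | evidence) = 0.07854 / 0.25463 ≈ 0.308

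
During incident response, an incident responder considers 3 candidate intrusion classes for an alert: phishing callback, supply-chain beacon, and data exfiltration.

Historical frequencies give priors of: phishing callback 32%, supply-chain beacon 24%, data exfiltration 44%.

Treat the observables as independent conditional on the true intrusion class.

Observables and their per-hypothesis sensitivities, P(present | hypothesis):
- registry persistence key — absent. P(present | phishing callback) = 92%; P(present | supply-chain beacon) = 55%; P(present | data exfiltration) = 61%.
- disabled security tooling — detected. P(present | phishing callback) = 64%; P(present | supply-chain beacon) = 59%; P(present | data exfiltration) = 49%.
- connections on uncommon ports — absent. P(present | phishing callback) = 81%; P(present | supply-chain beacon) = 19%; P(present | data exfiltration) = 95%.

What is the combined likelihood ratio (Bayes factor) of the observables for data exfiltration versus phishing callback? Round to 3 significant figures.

Take the product of per-observable likelihoods under each hypothesis (using 1 − P(present | H) for each absent observable), then divide.
  data exfiltration: (1 − 0.61) × 0.49 × (1 − 0.95) = 0.009555
  phishing callback: (1 − 0.92) × 0.64 × (1 − 0.81) = 0.009728
Bayes factor = 0.009555 / 0.009728 ≈ 0.982

0.982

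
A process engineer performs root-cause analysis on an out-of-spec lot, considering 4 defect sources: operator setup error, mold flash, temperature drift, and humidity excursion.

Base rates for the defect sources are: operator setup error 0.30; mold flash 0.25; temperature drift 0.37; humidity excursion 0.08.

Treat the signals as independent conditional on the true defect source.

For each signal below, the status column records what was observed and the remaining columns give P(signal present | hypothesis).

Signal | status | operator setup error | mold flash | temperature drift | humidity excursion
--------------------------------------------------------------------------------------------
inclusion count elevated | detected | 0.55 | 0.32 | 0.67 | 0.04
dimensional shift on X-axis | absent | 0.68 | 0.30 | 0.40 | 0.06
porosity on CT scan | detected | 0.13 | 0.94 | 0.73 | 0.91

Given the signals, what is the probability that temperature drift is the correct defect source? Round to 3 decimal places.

For each hypothesis, the unnormalized posterior weight is prior × product of the signal likelihoods (using 1 − P(present | H) for each absent signal):
  operator setup error: 0.30 × 0.55 × (1 − 0.68) × 0.13 = 0.006864
  mold flash: 0.25 × 0.32 × (1 − 0.30) × 0.94 = 0.05264
  temperature drift: 0.37 × 0.67 × (1 − 0.40) × 0.73 = 0.10858
  humidity excursion: 0.08 × 0.04 × (1 − 0.06) × 0.91 = 0.0027373
Marginal likelihood of the evidence = 0.17082.
P(temperature drift | evidence) = 0.10858 / 0.17082 ≈ 0.636.

0.636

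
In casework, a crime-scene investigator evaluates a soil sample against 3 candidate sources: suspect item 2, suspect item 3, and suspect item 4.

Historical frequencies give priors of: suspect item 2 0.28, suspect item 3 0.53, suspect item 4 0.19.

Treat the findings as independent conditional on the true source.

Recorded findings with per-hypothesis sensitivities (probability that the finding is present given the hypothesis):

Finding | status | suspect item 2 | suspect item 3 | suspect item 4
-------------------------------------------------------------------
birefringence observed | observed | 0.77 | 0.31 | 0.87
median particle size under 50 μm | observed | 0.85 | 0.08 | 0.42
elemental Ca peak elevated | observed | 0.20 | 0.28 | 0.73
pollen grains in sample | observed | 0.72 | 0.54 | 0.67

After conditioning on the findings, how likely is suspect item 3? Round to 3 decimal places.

0.032

For each hypothesis, the unnormalized posterior weight is prior × product of the finding likelihoods:
  suspect item 2: 0.28 × 0.77 × 0.85 × 0.20 × 0.72 = 0.026389
  suspect item 3: 0.53 × 0.31 × 0.08 × 0.28 × 0.54 = 0.0019874
  suspect item 4: 0.19 × 0.87 × 0.42 × 0.73 × 0.67 = 0.033956
Normalizing constant Z = 0.026389 + 0.0019874 + 0.033956 = 0.062333.
P(suspect item 3 | evidence) = 0.0019874 / 0.062333 ≈ 0.032.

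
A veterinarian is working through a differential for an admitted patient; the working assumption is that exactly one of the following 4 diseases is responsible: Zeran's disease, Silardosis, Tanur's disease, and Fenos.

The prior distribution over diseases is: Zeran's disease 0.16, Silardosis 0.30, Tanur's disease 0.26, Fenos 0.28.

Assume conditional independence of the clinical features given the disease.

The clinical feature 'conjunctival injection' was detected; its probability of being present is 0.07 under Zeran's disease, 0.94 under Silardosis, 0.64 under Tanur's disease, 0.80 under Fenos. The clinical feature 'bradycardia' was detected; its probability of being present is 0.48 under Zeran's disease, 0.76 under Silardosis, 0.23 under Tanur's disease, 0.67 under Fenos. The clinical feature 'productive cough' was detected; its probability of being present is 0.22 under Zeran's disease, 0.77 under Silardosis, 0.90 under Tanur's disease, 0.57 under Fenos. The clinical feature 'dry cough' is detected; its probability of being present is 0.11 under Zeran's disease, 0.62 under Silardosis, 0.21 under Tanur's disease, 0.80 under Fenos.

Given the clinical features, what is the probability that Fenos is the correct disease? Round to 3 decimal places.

For each hypothesis, the unnormalized posterior weight is prior × product of the clinical feature likelihoods:
  Zeran's disease: 0.16 × 0.07 × 0.48 × 0.22 × 0.11 = 0.0001301
  Silardosis: 0.30 × 0.94 × 0.76 × 0.77 × 0.62 = 0.10232
  Tanur's disease: 0.26 × 0.64 × 0.23 × 0.90 × 0.21 = 0.0072334
  Fenos: 0.28 × 0.80 × 0.67 × 0.57 × 0.80 = 0.068436
Marginal likelihood of the evidence = 0.17812.
P(Fenos | evidence) = 0.068436 / 0.17812 ≈ 0.384.

0.384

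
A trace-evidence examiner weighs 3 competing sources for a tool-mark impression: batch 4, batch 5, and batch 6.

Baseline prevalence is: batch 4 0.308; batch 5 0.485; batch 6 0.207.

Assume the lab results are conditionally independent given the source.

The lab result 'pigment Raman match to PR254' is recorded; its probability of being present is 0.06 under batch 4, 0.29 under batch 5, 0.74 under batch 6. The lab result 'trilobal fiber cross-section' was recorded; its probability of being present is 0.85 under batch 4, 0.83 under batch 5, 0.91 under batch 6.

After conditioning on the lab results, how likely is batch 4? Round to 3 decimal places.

Multiply each prior by the joint likelihood of the lab result pattern:
  batch 4: 0.308 × 0.06 × 0.85 = 0.015708
  batch 5: 0.485 × 0.29 × 0.83 = 0.11674
  batch 6: 0.207 × 0.74 × 0.91 = 0.13939
The unnormalized weights sum to 0.27184.
P(batch 4 | evidence) = 0.015708 / 0.27184 ≈ 0.058.

0.058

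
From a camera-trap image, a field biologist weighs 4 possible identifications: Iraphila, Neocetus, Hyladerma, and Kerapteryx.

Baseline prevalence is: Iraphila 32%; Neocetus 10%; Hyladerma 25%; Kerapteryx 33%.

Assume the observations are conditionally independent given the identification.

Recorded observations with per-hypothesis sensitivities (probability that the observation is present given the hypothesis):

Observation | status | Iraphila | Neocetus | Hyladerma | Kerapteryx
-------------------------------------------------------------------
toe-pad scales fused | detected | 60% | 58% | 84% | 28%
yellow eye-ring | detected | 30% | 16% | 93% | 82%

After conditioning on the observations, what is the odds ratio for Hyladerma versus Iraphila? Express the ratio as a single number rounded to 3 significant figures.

Posterior odds equal prior odds times the likelihood ratio; only the two competing hypotheses matter.
  Hyladerma: 0.25 × 0.84 × 0.93 = 0.1953
  Iraphila: 0.32 × 0.60 × 0.30 = 0.0576
Odds(Hyladerma : Iraphila) = 0.1953 / 0.0576 ≈ 3.39.

3.39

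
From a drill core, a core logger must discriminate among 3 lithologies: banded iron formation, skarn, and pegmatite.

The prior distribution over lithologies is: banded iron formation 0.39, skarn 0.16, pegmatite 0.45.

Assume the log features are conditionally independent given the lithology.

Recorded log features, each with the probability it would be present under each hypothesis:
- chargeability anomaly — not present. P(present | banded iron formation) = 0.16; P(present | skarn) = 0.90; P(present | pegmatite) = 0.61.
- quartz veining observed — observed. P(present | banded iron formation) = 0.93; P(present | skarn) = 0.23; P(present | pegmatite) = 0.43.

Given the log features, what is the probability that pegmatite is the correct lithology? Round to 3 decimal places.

For each hypothesis, the unnormalized posterior weight is prior × product of the log feature likelihoods (using 1 − P(present | H) for each absent log feature):
  banded iron formation: 0.39 × (1 − 0.16) × 0.93 = 0.30467
  skarn: 0.16 × (1 − 0.90) × 0.23 = 0.00368
  pegmatite: 0.45 × (1 − 0.61) × 0.43 = 0.075465
The unnormalized weights sum to 0.38381.
P(pegmatite | evidence) = 0.075465 / 0.38381 ≈ 0.197.

0.197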